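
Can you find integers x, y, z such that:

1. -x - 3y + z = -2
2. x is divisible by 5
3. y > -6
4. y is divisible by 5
Yes

Take x = 0, y = 0, z = -2. Substituting into each constraint:
  (1) 0 - 3(0) + (-2) = -2 ✓
  (2) 0 = 5 × 0, remainder 0 ✓
  (3) 0 > -6 ✓
  (4) 0 = 5 × 0, remainder 0 ✓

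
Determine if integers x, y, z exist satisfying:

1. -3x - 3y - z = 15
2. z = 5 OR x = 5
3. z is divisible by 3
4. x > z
Yes

Take x = 5, y = -11, z = 3. Substituting into each constraint:
  (1) -3(5) - 3(-11) + (-3) = 15 ✓
  (2) x = 5, target 5 ✓ (second branch holds)
  (3) 3 = 3 × 1, remainder 0 ✓
  (4) 5 > 3 ✓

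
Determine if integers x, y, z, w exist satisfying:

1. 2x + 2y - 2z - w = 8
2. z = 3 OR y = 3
Yes

Take x = 7, y = 0, z = 3, w = 0. Substituting into each constraint:
  (1) 2(7) + 2(0) - 2(3) + 0 = 8 ✓
  (2) z = 3, target 3 ✓ (first branch holds)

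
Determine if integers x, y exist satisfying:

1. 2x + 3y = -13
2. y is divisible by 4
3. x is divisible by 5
No

A contradictory subset is {2x + 3y = -13, y is divisible by 4}. No integer assignment can satisfy these jointly:

  - 2x + 3y = -13: is a linear equation tying the variables together
  - y is divisible by 4: restricts y to multiples of 4

Modular obstruction: writing y = 4y', every remaining term of the linear equation is divisible by 2, so the left side is ≡ 0 (mod 2); but the right side -13 ≡ 1 (mod 2). No integers can satisfy it.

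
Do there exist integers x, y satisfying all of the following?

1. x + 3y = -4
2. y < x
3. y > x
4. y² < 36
No

A contradictory subset is {y < x, y > x}. No integer assignment can satisfy these jointly:

  - y < x: bounds one variable relative to another variable
  - y > x: bounds one variable relative to another variable

Direct contradiction: x > y and y > x cannot both hold.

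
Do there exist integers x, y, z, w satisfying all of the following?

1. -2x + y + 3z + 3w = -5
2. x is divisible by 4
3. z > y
Yes

Take x = 0, y = 1, z = 2, w = -4. Substituting into each constraint:
  (1) -2(0) + 1 + 3(2) + 3(-4) = -5 ✓
  (2) 0 = 4 × 0, remainder 0 ✓
  (3) 2 > 1 ✓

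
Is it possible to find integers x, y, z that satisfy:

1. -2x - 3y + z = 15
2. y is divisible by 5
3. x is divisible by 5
Yes

Take x = 0, y = 0, z = 15. Substituting into each constraint:
  (1) -2(0) - 3(0) + 15 = 15 ✓
  (2) 0 = 5 × 0, remainder 0 ✓
  (3) 0 = 5 × 0, remainder 0 ✓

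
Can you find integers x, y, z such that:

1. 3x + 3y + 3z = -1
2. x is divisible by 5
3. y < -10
No

Even the single constraint (3x + 3y + 3z = -1) is infeasible over the integers.

  - 3x + 3y + 3z = -1: every term on the left is divisible by 3, so the LHS ≡ 0 (mod 3), but the RHS -1 is not — no integer solution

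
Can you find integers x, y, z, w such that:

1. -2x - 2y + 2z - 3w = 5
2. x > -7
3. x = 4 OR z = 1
Yes

Take x = 4, y = 0, z = 5, w = -1. Substituting into each constraint:
  (1) -2(4) - 2(0) + 2(5) - 3(-1) = 5 ✓
  (2) 4 > -7 ✓
  (3) x = 4, target 4 ✓ (first branch holds)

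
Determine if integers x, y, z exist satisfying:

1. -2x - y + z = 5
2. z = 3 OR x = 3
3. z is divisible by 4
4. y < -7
Yes

Take x = 3, y = -11, z = 0. Substituting into each constraint:
  (1) -2(3) + 11 + 0 = 5 ✓
  (2) x = 3, target 3 ✓ (second branch holds)
  (3) 0 = 4 × 0, remainder 0 ✓
  (4) -11 < -7 ✓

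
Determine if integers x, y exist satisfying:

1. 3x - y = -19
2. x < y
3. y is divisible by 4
Yes

Take x = -9, y = -8. Substituting into each constraint:
  (1) 3(-9) + 8 = -19 ✓
  (2) -9 < -8 ✓
  (3) -8 = 4 × -2, remainder 0 ✓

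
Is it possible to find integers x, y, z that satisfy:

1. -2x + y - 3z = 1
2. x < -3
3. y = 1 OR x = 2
Yes

Take x = -6, y = 1, z = 4. Substituting into each constraint:
  (1) -2(-6) + 1 - 3(4) = 1 ✓
  (2) -6 < -3 ✓
  (3) y = 1, target 1 ✓ (first branch holds)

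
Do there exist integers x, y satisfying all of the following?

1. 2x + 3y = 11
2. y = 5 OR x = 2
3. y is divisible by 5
Yes

Take x = -2, y = 5. Substituting into each constraint:
  (1) 2(-2) + 3(5) = 11 ✓
  (2) y = 5, target 5 ✓ (first branch holds)
  (3) 5 = 5 × 1, remainder 0 ✓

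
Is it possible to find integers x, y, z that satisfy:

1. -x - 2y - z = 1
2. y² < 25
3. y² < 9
Yes

Take x = -1, y = 0, z = 0. Substituting into each constraint:
  (1) 1 - 2(0) + 0 = 1 ✓
  (2) y² = (0)² = 0, and 0 < 25 ✓
  (3) y² = (0)² = 0, and 0 < 9 ✓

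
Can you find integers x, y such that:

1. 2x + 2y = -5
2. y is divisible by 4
No

Even the single constraint (2x + 2y = -5) is infeasible over the integers.

  - 2x + 2y = -5: every term on the left is divisible by 2, so the LHS ≡ 0 (mod 2), but the RHS -5 is not — no integer solution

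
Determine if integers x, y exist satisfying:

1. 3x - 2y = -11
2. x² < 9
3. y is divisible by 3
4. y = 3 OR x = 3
No

A contradictory subset is {3x - 2y = -11, x² < 9, y = 3 OR x = 3}. No integer assignment can satisfy these jointly:

  - 3x - 2y = -11: is a linear equation tying the variables together
  - x² < 9: restricts x to |x| ≤ 2
  - y = 3 OR x = 3: forces a choice: either y = 3 or x = 3

Split on the disjunction (y = 3 OR x = 3):
  • If y = 3: with y = 3, every remaining term of the linear equation is divisible by 3, so the left side is ≡ 0 (mod 3); but the right side -5 ≡ 1 (mod 3). No integers can satisfy it.
  • If x = 3: this contradicts x² < 9, which requires |x| ≤ 2.
Both branches are infeasible, so the system has no integer solution.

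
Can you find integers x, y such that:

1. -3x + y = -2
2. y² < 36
Yes

Take x = 1, y = 1. Substituting into each constraint:
  (1) -3(1) + 1 = -2 ✓
  (2) y² = (1)² = 1, and 1 < 36 ✓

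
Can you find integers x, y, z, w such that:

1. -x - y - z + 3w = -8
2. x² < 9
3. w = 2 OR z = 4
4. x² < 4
Yes

Take x = -1, y = -4, z = 4, w = -3. Substituting into each constraint:
  (1) 1 + 4 + (-4) + 3(-3) = -8 ✓
  (2) x² = (-1)² = 1, and 1 < 9 ✓
  (3) z = 4, target 4 ✓ (second branch holds)
  (4) x² = (-1)² = 1, and 1 < 4 ✓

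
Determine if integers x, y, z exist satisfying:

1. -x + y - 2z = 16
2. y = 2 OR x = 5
Yes

Take x = 5, y = 1, z = -10. Substituting into each constraint:
  (1) (-5) + 1 - 2(-10) = 16 ✓
  (2) x = 5, target 5 ✓ (second branch holds)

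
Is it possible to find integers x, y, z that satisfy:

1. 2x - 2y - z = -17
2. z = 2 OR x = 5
Yes

Take x = 5, y = 12, z = 3. Substituting into each constraint:
  (1) 2(5) - 2(12) + (-3) = -17 ✓
  (2) x = 5, target 5 ✓ (second branch holds)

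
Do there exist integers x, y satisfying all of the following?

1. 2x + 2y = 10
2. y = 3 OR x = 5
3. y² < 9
Yes

Take x = 5, y = 0. Substituting into each constraint:
  (1) 2(5) + 2(0) = 10 ✓
  (2) x = 5, target 5 ✓ (second branch holds)
  (3) y² = (0)² = 0, and 0 < 9 ✓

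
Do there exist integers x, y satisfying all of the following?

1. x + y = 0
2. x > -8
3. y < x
Yes

Take x = 1, y = -1. Substituting into each constraint:
  (1) 1 + (-1) = 0 ✓
  (2) 1 > -8 ✓
  (3) -1 < 1 ✓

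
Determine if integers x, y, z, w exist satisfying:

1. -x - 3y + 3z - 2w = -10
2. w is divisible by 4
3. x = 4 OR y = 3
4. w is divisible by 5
Yes

Take x = 1, y = 3, z = 0, w = 0. Substituting into each constraint:
  (1) (-1) - 3(3) + 3(0) - 2(0) = -10 ✓
  (2) 0 = 4 × 0, remainder 0 ✓
  (3) y = 3, target 3 ✓ (second branch holds)
  (4) 0 = 5 × 0, remainder 0 ✓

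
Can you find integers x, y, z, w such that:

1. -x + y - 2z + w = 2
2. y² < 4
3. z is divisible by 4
Yes

Take x = 0, y = 1, z = 0, w = 1. Substituting into each constraint:
  (1) 0 + 1 - 2(0) + 1 = 2 ✓
  (2) y² = (1)² = 1, and 1 < 4 ✓
  (3) 0 = 4 × 0, remainder 0 ✓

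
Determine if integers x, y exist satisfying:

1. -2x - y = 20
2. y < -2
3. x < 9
Yes

Take x = 0, y = -20. Substituting into each constraint:
  (1) -2(0) + 20 = 20 ✓
  (2) -20 < -2 ✓
  (3) 0 < 9 ✓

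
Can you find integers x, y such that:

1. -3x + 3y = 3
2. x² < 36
Yes

Take x = -1, y = 0. Substituting into each constraint:
  (1) -3(-1) + 3(0) = 3 ✓
  (2) x² = (-1)² = 1, and 1 < 36 ✓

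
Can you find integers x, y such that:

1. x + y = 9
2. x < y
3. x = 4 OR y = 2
Yes

Take x = 4, y = 5. Substituting into each constraint:
  (1) 4 + 5 = 9 ✓
  (2) 4 < 5 ✓
  (3) x = 4, target 4 ✓ (first branch holds)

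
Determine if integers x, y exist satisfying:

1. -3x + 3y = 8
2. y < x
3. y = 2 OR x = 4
No

Even the single constraint (-3x + 3y = 8) is infeasible over the integers.

  - -3x + 3y = 8: every term on the left is divisible by 3, so the LHS ≡ 0 (mod 3), but the RHS 8 is not — no integer solution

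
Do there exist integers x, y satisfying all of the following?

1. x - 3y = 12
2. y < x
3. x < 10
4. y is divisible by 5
Yes

Take x = -3, y = -5. Substituting into each constraint:
  (1) (-3) - 3(-5) = 12 ✓
  (2) -5 < -3 ✓
  (3) -3 < 10 ✓
  (4) -5 = 5 × -1, remainder 0 ✓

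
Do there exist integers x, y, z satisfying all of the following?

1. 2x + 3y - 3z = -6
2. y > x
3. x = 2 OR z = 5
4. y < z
Yes

Take x = 0, y = 3, z = 5. Substituting into each constraint:
  (1) 2(0) + 3(3) - 3(5) = -6 ✓
  (2) 3 > 0 ✓
  (3) z = 5, target 5 ✓ (second branch holds)
  (4) 3 < 5 ✓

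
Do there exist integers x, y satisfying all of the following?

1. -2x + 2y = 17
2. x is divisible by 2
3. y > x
No

Even the single constraint (-2x + 2y = 17) is infeasible over the integers.

  - -2x + 2y = 17: every term on the left is divisible by 2, so the LHS ≡ 0 (mod 2), but the RHS 17 is not — no integer solution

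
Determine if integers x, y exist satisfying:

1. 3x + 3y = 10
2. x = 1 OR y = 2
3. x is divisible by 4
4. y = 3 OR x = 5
No

Even the single constraint (3x + 3y = 10) is infeasible over the integers.

  - 3x + 3y = 10: every term on the left is divisible by 3, so the LHS ≡ 0 (mod 3), but the RHS 10 is not — no integer solution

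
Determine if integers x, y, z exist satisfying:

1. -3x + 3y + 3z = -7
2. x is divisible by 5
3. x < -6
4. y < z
No

Even the single constraint (-3x + 3y + 3z = -7) is infeasible over the integers.

  - -3x + 3y + 3z = -7: every term on the left is divisible by 3, so the LHS ≡ 0 (mod 3), but the RHS -7 is not — no integer solution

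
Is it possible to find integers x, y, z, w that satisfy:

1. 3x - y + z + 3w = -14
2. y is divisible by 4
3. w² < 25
Yes

Take x = -5, y = 0, z = 1, w = 0. Substituting into each constraint:
  (1) 3(-5) + 0 + 1 + 3(0) = -14 ✓
  (2) 0 = 4 × 0, remainder 0 ✓
  (3) w² = (0)² = 0, and 0 < 25 ✓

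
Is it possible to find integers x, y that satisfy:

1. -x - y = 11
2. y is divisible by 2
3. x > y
Yes

Take x = -5, y = -6. Substituting into each constraint:
  (1) 5 + 6 = 11 ✓
  (2) -6 = 2 × -3, remainder 0 ✓
  (3) -5 > -6 ✓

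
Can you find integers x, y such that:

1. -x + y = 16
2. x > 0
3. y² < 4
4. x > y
No

A contradictory subset is {-x + y = 16, x > y}. No integer assignment can satisfy these jointly:

  - -x + y = 16: is a linear equation tying the variables together
  - x > y: bounds one variable relative to another variable

From the equation, x − y = -16, i.e. x − y = -16; but x > y requires x − y ≥ 1. Contradiction.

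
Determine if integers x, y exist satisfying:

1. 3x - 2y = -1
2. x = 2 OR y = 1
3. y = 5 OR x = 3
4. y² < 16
No

A contradictory subset is {3x - 2y = -1, y = 5 OR x = 3, y² < 16}. No integer assignment can satisfy these jointly:

  - 3x - 2y = -1: is a linear equation tying the variables together
  - y = 5 OR x = 3: forces a choice: either y = 5 or x = 3
  - y² < 16: restricts y to |y| ≤ 3

Split on the disjunction (y = 5 OR x = 3):
  • If y = 5: this contradicts y² < 16, which requires |y| ≤ 3.
  • If x = 3: the equation forces y = 5, but y² < 16 requires |y| ≤ 3.
Both branches are infeasible, so the system has no integer solution.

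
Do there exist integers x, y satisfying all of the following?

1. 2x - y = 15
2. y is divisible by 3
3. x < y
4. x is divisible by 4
Yes

Take x = 24, y = 33. Substituting into each constraint:
  (1) 2(24) + (-33) = 15 ✓
  (2) 33 = 3 × 11, remainder 0 ✓
  (3) 24 < 33 ✓
  (4) 24 = 4 × 6, remainder 0 ✓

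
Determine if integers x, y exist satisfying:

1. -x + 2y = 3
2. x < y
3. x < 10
Yes

Take x = 1, y = 2. Substituting into each constraint:
  (1) (-1) + 2(2) = 3 ✓
  (2) 1 < 2 ✓
  (3) 1 < 10 ✓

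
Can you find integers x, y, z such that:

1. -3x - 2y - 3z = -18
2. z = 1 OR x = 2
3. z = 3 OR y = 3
Yes

Take x = 3, y = 3, z = 1. Substituting into each constraint:
  (1) -3(3) - 2(3) - 3(1) = -18 ✓
  (2) z = 1, target 1 ✓ (first branch holds)
  (3) y = 3, target 3 ✓ (second branch holds)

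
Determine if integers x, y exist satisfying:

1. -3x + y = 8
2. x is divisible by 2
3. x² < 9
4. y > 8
Yes

Take x = 2, y = 14. Substituting into each constraint:
  (1) -3(2) + 14 = 8 ✓
  (2) 2 = 2 × 1, remainder 0 ✓
  (3) x² = (2)² = 4, and 4 < 9 ✓
  (4) 14 > 8 ✓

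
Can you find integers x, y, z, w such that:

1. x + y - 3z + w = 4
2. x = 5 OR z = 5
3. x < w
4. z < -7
Yes

Take x = 5, y = -31, z = -8, w = 6. Substituting into each constraint:
  (1) 5 + (-31) - 3(-8) + 6 = 4 ✓
  (2) x = 5, target 5 ✓ (first branch holds)
  (3) 5 < 6 ✓
  (4) -8 < -7 ✓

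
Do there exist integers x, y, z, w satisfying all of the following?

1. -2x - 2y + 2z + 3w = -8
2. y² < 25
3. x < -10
Yes

Take x = -11, y = 0, z = -15, w = 0. Substituting into each constraint:
  (1) -2(-11) - 2(0) + 2(-15) + 3(0) = -8 ✓
  (2) y² = (0)² = 0, and 0 < 25 ✓
  (3) -11 < -10 ✓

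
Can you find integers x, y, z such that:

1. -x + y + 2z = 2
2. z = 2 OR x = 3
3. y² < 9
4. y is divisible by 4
Yes

Take x = 2, y = 0, z = 2. Substituting into each constraint:
  (1) (-2) + 0 + 2(2) = 2 ✓
  (2) z = 2, target 2 ✓ (first branch holds)
  (3) y² = (0)² = 0, and 0 < 9 ✓
  (4) 0 = 4 × 0, remainder 0 ✓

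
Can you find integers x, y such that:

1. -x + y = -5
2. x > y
Yes

Take x = 5, y = 0. Substituting into each constraint:
  (1) (-5) + 0 = -5 ✓
  (2) 5 > 0 ✓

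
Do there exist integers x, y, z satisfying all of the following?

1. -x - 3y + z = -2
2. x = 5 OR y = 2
Yes

Take x = 5, y = 3, z = 12. Substituting into each constraint:
  (1) (-5) - 3(3) + 12 = -2 ✓
  (2) x = 5, target 5 ✓ (first branch holds)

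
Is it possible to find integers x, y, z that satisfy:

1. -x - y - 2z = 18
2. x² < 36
Yes

Take x = 0, y = -18, z = 0. Substituting into each constraint:
  (1) 0 + 18 - 2(0) = 18 ✓
  (2) x² = (0)² = 0, and 0 < 36 ✓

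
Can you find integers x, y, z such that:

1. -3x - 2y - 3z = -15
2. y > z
Yes

Take x = 1, y = 3, z = 2. Substituting into each constraint:
  (1) -3(1) - 2(3) - 3(2) = -15 ✓
  (2) 3 > 2 ✓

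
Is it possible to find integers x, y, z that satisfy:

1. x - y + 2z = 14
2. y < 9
Yes

Take x = 14, y = 0, z = 0. Substituting into each constraint:
  (1) 14 + 0 + 2(0) = 14 ✓
  (2) 0 < 9 ✓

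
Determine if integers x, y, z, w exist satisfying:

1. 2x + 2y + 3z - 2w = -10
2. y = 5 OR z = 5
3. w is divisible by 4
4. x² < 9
Yes

Take x = 2, y = 5, z = -8, w = 0. Substituting into each constraint:
  (1) 2(2) + 2(5) + 3(-8) - 2(0) = -10 ✓
  (2) y = 5, target 5 ✓ (first branch holds)
  (3) 0 = 4 × 0, remainder 0 ✓
  (4) x² = (2)² = 4, and 4 < 9 ✓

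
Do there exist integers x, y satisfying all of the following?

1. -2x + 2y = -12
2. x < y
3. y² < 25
No

A contradictory subset is {-2x + 2y = -12, x < y}. No integer assignment can satisfy these jointly:

  - -2x + 2y = -12: is a linear equation tying the variables together
  - x < y: bounds one variable relative to another variable

From the equation, x − y = 6, i.e. y − x = -6; but y > x requires y − x ≥ 1. Contradiction.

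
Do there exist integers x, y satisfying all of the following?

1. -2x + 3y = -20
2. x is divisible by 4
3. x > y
Yes

Take x = 16, y = 4. Substituting into each constraint:
  (1) -2(16) + 3(4) = -20 ✓
  (2) 16 = 4 × 4, remainder 0 ✓
  (3) 16 > 4 ✓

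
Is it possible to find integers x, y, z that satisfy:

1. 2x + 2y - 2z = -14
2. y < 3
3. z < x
Yes

Take x = 1, y = -8, z = 0. Substituting into each constraint:
  (1) 2(1) + 2(-8) - 2(0) = -14 ✓
  (2) -8 < 3 ✓
  (3) 0 < 1 ✓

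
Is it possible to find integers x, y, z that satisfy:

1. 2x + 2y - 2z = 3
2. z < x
No

Even the single constraint (2x + 2y - 2z = 3) is infeasible over the integers.

  - 2x + 2y - 2z = 3: every term on the left is divisible by 2, so the LHS ≡ 0 (mod 2), but the RHS 3 is not — no integer solution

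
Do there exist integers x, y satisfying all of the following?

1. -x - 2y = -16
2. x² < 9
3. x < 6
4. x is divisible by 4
Yes

Take x = 0, y = 8. Substituting into each constraint:
  (1) 0 - 2(8) = -16 ✓
  (2) x² = (0)² = 0, and 0 < 9 ✓
  (3) 0 < 6 ✓
  (4) 0 = 4 × 0, remainder 0 ✓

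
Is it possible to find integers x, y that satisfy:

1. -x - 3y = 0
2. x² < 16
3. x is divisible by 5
Yes

Take x = 0, y = 0. Substituting into each constraint:
  (1) 0 - 3(0) = 0 ✓
  (2) x² = (0)² = 0, and 0 < 16 ✓
  (3) 0 = 5 × 0, remainder 0 ✓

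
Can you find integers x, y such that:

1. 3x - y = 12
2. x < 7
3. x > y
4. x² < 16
Yes

Take x = 0, y = -12. Substituting into each constraint:
  (1) 3(0) + 12 = 12 ✓
  (2) 0 < 7 ✓
  (3) 0 > -12 ✓
  (4) x² = (0)² = 0, and 0 < 16 ✓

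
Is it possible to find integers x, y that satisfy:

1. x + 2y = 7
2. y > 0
Yes

Take x = 5, y = 1. Substituting into each constraint:
  (1) 5 + 2(1) = 7 ✓
  (2) 1 > 0 ✓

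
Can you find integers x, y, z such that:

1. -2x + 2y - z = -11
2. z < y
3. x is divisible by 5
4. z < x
Yes

Take x = 0, y = -12, z = -13. Substituting into each constraint:
  (1) -2(0) + 2(-12) + 13 = -11 ✓
  (2) -13 < -12 ✓
  (3) 0 = 5 × 0, remainder 0 ✓
  (4) -13 < 0 ✓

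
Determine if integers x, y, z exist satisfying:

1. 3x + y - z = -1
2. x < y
Yes

Take x = -1, y = 0, z = -2. Substituting into each constraint:
  (1) 3(-1) + 0 + 2 = -1 ✓
  (2) -1 < 0 ✓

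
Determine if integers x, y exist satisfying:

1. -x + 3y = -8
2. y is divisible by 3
Yes

Take x = 8, y = 0. Substituting into each constraint:
  (1) (-8) + 3(0) = -8 ✓
  (2) 0 = 3 × 0, remainder 0 ✓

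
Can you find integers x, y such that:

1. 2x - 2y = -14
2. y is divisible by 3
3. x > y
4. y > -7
No

A contradictory subset is {2x - 2y = -14, x > y}. No integer assignment can satisfy these jointly:

  - 2x - 2y = -14: is a linear equation tying the variables together
  - x > y: bounds one variable relative to another variable

From the equation, x − y = -7, i.e. x − y = -7; but x > y requires x − y ≥ 1. Contradiction.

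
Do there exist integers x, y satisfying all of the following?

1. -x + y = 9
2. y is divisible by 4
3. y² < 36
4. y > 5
No

A contradictory subset is {y² < 36, y > 5}. No integer assignment can satisfy these jointly:

  - y² < 36: restricts y to |y| ≤ 5
  - y > 5: bounds one variable relative to a constant

Direct contradiction: the bounds on y require y ≥ 6 and y ≤ 5 simultaneously, which is empty.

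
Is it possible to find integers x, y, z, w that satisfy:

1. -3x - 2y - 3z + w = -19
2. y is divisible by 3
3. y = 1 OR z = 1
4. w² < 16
Yes

Take x = 6, y = 0, z = 1, w = 2. Substituting into each constraint:
  (1) -3(6) - 2(0) - 3(1) + 2 = -19 ✓
  (2) 0 = 3 × 0, remainder 0 ✓
  (3) z = 1, target 1 ✓ (second branch holds)
  (4) w² = (2)² = 4, and 4 < 16 ✓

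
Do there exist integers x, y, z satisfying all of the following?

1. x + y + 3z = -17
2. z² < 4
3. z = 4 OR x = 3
Yes

Take x = 3, y = -20, z = 0. Substituting into each constraint:
  (1) 3 + (-20) + 3(0) = -17 ✓
  (2) z² = (0)² = 0, and 0 < 4 ✓
  (3) x = 3, target 3 ✓ (second branch holds)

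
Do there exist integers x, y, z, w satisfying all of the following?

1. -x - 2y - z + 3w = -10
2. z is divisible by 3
Yes

Take x = 10, y = 0, z = 0, w = 0. Substituting into each constraint:
  (1) (-10) - 2(0) + 0 + 3(0) = -10 ✓
  (2) 0 = 3 × 0, remainder 0 ✓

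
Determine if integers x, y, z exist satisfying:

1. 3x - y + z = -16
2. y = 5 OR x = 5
Yes

Take x = 5, y = 4, z = -27. Substituting into each constraint:
  (1) 3(5) + (-4) + (-27) = -16 ✓
  (2) x = 5, target 5 ✓ (second branch holds)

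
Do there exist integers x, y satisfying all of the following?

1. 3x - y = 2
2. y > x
Yes

Take x = 2, y = 4. Substituting into each constraint:
  (1) 3(2) + (-4) = 2 ✓
  (2) 4 > 2 ✓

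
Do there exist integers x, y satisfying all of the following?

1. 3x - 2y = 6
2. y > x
Yes

Take x = 8, y = 9. Substituting into each constraint:
  (1) 3(8) - 2(9) = 6 ✓
  (2) 9 > 8 ✓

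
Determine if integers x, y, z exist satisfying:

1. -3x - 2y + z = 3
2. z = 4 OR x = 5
Yes

Take x = -1, y = 2, z = 4. Substituting into each constraint:
  (1) -3(-1) - 2(2) + 4 = 3 ✓
  (2) z = 4, target 4 ✓ (first branch holds)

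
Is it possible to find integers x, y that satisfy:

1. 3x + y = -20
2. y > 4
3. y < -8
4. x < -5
No

A contradictory subset is {y > 4, y < -8}. No integer assignment can satisfy these jointly:

  - y > 4: bounds one variable relative to a constant
  - y < -8: bounds one variable relative to a constant

Direct contradiction: the bounds on y require y ≥ 5 and y ≤ -9 simultaneously, which is empty.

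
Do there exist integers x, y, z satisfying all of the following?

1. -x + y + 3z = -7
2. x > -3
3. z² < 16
Yes

Take x = 0, y = -7, z = 0. Substituting into each constraint:
  (1) 0 + (-7) + 3(0) = -7 ✓
  (2) 0 > -3 ✓
  (3) z² = (0)² = 0, and 0 < 16 ✓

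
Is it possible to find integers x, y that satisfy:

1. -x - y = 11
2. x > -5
Yes

Take x = -4, y = -7. Substituting into each constraint:
  (1) 4 + 7 = 11 ✓
  (2) -4 > -5 ✓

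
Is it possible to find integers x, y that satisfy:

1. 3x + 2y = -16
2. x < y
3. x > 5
No

The full constraint system is jointly infeasible over the integers. Each constraint and what it forces:

  - 3x + 2y = -16: is a linear equation tying the variables together
  - x < y: bounds one variable relative to another variable
  - x > 5: bounds one variable relative to a constant

Propagating the comparison: y > x and x ≥ 6 give y ≥ 7. Range argument: with x ∈ [6, ∞], y ∈ [7, ∞], the left side of the equation is at least 32, but the right side is -16 < 32. No integer solution exists.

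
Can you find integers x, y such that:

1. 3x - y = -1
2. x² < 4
Yes

Take x = 0, y = 1. Substituting into each constraint:
  (1) 3(0) + (-1) = -1 ✓
  (2) x² = (0)² = 0, and 0 < 4 ✓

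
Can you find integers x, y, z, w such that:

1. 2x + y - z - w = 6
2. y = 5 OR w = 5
Yes

Take x = 4, y = 3, z = 0, w = 5. Substituting into each constraint:
  (1) 2(4) + 3 + 0 + (-5) = 6 ✓
  (2) w = 5, target 5 ✓ (second branch holds)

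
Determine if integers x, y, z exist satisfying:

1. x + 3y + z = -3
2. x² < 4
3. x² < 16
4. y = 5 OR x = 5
Yes

Take x = 0, y = 5, z = -18. Substituting into each constraint:
  (1) 0 + 3(5) + (-18) = -3 ✓
  (2) x² = (0)² = 0, and 0 < 4 ✓
  (3) x² = (0)² = 0, and 0 < 16 ✓
  (4) y = 5, target 5 ✓ (first branch holds)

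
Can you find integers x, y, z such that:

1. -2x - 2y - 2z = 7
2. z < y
No

Even the single constraint (-2x - 2y - 2z = 7) is infeasible over the integers.

  - -2x - 2y - 2z = 7: every term on the left is divisible by 2, so the LHS ≡ 0 (mod 2), but the RHS 7 is not — no integer solution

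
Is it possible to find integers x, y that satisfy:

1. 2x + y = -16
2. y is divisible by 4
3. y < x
Yes

Take x = -4, y = -8. Substituting into each constraint:
  (1) 2(-4) + (-8) = -16 ✓
  (2) -8 = 4 × -2, remainder 0 ✓
  (3) -8 < -4 ✓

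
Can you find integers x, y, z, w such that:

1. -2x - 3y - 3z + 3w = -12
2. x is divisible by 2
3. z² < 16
Yes

Take x = 0, y = 4, z = 0, w = 0. Substituting into each constraint:
  (1) -2(0) - 3(4) - 3(0) + 3(0) = -12 ✓
  (2) 0 = 2 × 0, remainder 0 ✓
  (3) z² = (0)² = 0, and 0 < 16 ✓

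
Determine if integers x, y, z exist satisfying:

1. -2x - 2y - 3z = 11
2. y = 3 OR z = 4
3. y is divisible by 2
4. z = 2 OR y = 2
No

A contradictory subset is {-2x - 2y - 3z = 11, y = 3 OR z = 4, y is divisible by 2}. No integer assignment can satisfy these jointly:

  - -2x - 2y - 3z = 11: is a linear equation tying the variables together
  - y = 3 OR z = 4: forces a choice: either y = 3 or z = 4
  - y is divisible by 2: restricts y to multiples of 2

Split on the disjunction (y = 3 OR z = 4):
  • If y = 3: this contradicts the divisibility constraint — 3 is not a multiple of 2.
  • If z = 4: with z = 4, writing y = 2y', every remaining term of the linear equation is divisible by 2, so the left side is ≡ 0 (mod 2); but the right side 23 ≡ 1 (mod 2). No integers can satisfy it.
Both branches are infeasible, so the system has no integer solution.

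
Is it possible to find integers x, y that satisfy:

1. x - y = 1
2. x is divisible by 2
Yes

Take x = 0, y = -1. Substituting into each constraint:
  (1) 0 + 1 = 1 ✓
  (2) 0 = 2 × 0, remainder 0 ✓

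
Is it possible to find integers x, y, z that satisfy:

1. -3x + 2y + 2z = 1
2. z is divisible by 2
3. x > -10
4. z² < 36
Yes

Take x = 1, y = 2, z = 0. Substituting into each constraint:
  (1) -3(1) + 2(2) + 2(0) = 1 ✓
  (2) 0 = 2 × 0, remainder 0 ✓
  (3) 1 > -10 ✓
  (4) z² = (0)² = 0, and 0 < 36 ✓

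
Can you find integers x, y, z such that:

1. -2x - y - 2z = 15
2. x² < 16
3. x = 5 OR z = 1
Yes

Take x = 0, y = -17, z = 1. Substituting into each constraint:
  (1) -2(0) + 17 - 2(1) = 15 ✓
  (2) x² = (0)² = 0, and 0 < 16 ✓
  (3) z = 1, target 1 ✓ (second branch holds)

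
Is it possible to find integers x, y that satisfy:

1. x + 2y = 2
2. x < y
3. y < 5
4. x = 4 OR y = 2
Yes

Take x = -2, y = 2. Substituting into each constraint:
  (1) (-2) + 2(2) = 2 ✓
  (2) -2 < 2 ✓
  (3) 2 < 5 ✓
  (4) y = 2, target 2 ✓ (second branch holds)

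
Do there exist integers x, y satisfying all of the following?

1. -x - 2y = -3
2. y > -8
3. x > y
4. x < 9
Yes

Take x = 3, y = 0. Substituting into each constraint:
  (1) (-3) - 2(0) = -3 ✓
  (2) 0 > -8 ✓
  (3) 3 > 0 ✓
  (4) 3 < 9 ✓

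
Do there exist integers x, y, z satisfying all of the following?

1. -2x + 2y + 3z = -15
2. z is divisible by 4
No

The full constraint system is jointly infeasible over the integers. Each constraint and what it forces:

  - -2x + 2y + 3z = -15: is a linear equation tying the variables together
  - z is divisible by 4: restricts z to multiples of 4

Modular obstruction: writing z = 4z', every remaining term of the linear equation is divisible by 2, so the left side is ≡ 0 (mod 2); but the right side -15 ≡ 1 (mod 2). No integers can satisfy it.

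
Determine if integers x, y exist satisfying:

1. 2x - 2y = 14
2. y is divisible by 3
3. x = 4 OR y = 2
Yes

Take x = 4, y = -3. Substituting into each constraint:
  (1) 2(4) - 2(-3) = 14 ✓
  (2) -3 = 3 × -1, remainder 0 ✓
  (3) x = 4, target 4 ✓ (first branch holds)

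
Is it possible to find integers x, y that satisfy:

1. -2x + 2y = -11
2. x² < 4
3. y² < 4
No

Even the single constraint (-2x + 2y = -11) is infeasible over the integers.

  - -2x + 2y = -11: every term on the left is divisible by 2, so the LHS ≡ 0 (mod 2), but the RHS -11 is not — no integer solution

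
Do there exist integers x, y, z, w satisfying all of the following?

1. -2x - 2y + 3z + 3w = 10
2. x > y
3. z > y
Yes

Take x = 1, y = 0, z = 1, w = 3. Substituting into each constraint:
  (1) -2(1) - 2(0) + 3(1) + 3(3) = 10 ✓
  (2) 1 > 0 ✓
  (3) 1 > 0 ✓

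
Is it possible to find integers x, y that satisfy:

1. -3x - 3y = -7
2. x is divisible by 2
No

Even the single constraint (-3x - 3y = -7) is infeasible over the integers.

  - -3x - 3y = -7: every term on the left is divisible by 3, so the LHS ≡ 0 (mod 3), but the RHS -7 is not — no integer solution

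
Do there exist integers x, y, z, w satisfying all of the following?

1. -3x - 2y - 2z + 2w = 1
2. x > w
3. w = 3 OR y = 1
Yes

Take x = 5, y = -5, z = 0, w = 3. Substituting into each constraint:
  (1) -3(5) - 2(-5) - 2(0) + 2(3) = 1 ✓
  (2) 5 > 3 ✓
  (3) w = 3, target 3 ✓ (first branch holds)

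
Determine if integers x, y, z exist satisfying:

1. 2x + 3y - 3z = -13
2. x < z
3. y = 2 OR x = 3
Yes

Take x = 16, y = 2, z = 17. Substituting into each constraint:
  (1) 2(16) + 3(2) - 3(17) = -13 ✓
  (2) 16 < 17 ✓
  (3) y = 2, target 2 ✓ (first branch holds)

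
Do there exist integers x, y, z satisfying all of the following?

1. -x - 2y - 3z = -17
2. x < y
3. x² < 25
Yes

Take x = -1, y = 0, z = 6. Substituting into each constraint:
  (1) 1 - 2(0) - 3(6) = -17 ✓
  (2) -1 < 0 ✓
  (3) x² = (-1)² = 1, and 1 < 25 ✓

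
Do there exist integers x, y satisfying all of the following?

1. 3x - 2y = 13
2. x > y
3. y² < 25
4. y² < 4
Yes

Take x = 5, y = 1. Substituting into each constraint:
  (1) 3(5) - 2(1) = 13 ✓
  (2) 5 > 1 ✓
  (3) y² = (1)² = 1, and 1 < 25 ✓
  (4) y² = (1)² = 1, and 1 < 4 ✓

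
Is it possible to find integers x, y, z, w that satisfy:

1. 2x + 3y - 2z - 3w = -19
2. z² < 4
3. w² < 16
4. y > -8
Yes

Take x = -8, y = 0, z = 0, w = 1. Substituting into each constraint:
  (1) 2(-8) + 3(0) - 2(0) - 3(1) = -19 ✓
  (2) z² = (0)² = 0, and 0 < 4 ✓
  (3) w² = (1)² = 1, and 1 < 16 ✓
  (4) 0 > -8 ✓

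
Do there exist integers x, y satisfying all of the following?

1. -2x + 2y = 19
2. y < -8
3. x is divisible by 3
No

Even the single constraint (-2x + 2y = 19) is infeasible over the integers.

  - -2x + 2y = 19: every term on the left is divisible by 2, so the LHS ≡ 0 (mod 2), but the RHS 19 is not — no integer solution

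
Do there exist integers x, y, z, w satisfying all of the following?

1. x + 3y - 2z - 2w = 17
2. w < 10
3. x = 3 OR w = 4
Yes

Take x = 3, y = 0, z = -7, w = 0. Substituting into each constraint:
  (1) 3 + 3(0) - 2(-7) - 2(0) = 17 ✓
  (2) 0 < 10 ✓
  (3) x = 3, target 3 ✓ (first branch holds)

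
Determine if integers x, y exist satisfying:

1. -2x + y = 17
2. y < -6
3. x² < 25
No

The full constraint system is jointly infeasible over the integers. Each constraint and what it forces:

  - -2x + y = 17: is a linear equation tying the variables together
  - y < -6: bounds one variable relative to a constant
  - x² < 25: restricts x to |x| ≤ 4

Range argument: with x ∈ [-4, 4], y ∈ [−∞, -7], the left side of the equation is at most 1, but the right side is 17 > 1. No integer solution exists.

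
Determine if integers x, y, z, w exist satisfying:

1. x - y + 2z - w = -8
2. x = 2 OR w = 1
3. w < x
Yes

Take x = 2, y = 9, z = 0, w = 1. Substituting into each constraint:
  (1) 2 + (-9) + 2(0) + (-1) = -8 ✓
  (2) x = 2, target 2 ✓ (first branch holds)
  (3) 1 < 2 ✓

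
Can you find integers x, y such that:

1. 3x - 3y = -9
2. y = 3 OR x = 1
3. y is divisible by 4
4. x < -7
No

A contradictory subset is {3x - 3y = -9, y = 3 OR x = 1, x < -7}. No integer assignment can satisfy these jointly:

  - 3x - 3y = -9: is a linear equation tying the variables together
  - y = 3 OR x = 1: forces a choice: either y = 3 or x = 1
  - x < -7: bounds one variable relative to a constant

Split on the disjunction (y = 3 OR x = 1):
  • If y = 3: the equation forces x = 0, which contradicts the bound x ≤ -8.
  • If x = 1: this contradicts the bound x ≤ -8.
Both branches are infeasible, so the system has no integer solution.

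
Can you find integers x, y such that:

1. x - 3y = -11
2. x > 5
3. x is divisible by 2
Yes

Take x = 10, y = 7. Substituting into each constraint:
  (1) 10 - 3(7) = -11 ✓
  (2) 10 > 5 ✓
  (3) 10 = 2 × 5, remainder 0 ✓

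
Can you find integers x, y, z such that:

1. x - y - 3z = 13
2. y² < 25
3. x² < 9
Yes

Take x = 0, y = 2, z = -5. Substituting into each constraint:
  (1) 0 + (-2) - 3(-5) = 13 ✓
  (2) y² = (2)² = 4, and 4 < 25 ✓
  (3) x² = (0)² = 0, and 0 < 9 ✓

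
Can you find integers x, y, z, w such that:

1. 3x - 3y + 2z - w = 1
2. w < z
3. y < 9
Yes

Take x = 0, y = 1, z = 3, w = 2. Substituting into each constraint:
  (1) 3(0) - 3(1) + 2(3) + (-2) = 1 ✓
  (2) 2 < 3 ✓
  (3) 1 < 9 ✓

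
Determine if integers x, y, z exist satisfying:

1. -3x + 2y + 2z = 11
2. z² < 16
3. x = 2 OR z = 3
Yes

Take x = -1, y = 1, z = 3. Substituting into each constraint:
  (1) -3(-1) + 2(1) + 2(3) = 11 ✓
  (2) z² = (3)² = 9, and 9 < 16 ✓
  (3) z = 3, target 3 ✓ (second branch holds)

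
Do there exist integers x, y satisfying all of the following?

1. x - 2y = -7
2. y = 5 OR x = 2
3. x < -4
No

The full constraint system is jointly infeasible over the integers. Each constraint and what it forces:

  - x - 2y = -7: is a linear equation tying the variables together
  - y = 5 OR x = 2: forces a choice: either y = 5 or x = 2
  - x < -4: bounds one variable relative to a constant

Split on the disjunction (y = 5 OR x = 2):
  • If y = 5: the equation forces x = 3, which contradicts the bound x ≤ -5.
  • If x = 2: this contradicts the bound x ≤ -5.
Both branches are infeasible, so the system has no integer solution.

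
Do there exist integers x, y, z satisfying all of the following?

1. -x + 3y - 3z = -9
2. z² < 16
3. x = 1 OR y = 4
Yes

Take x = 15, y = 4, z = 2. Substituting into each constraint:
  (1) (-15) + 3(4) - 3(2) = -9 ✓
  (2) z² = (2)² = 4, and 4 < 16 ✓
  (3) y = 4, target 4 ✓ (second branch holds)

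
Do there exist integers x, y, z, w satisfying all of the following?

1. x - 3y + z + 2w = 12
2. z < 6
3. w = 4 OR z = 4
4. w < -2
Yes

Take x = 2, y = -4, z = 4, w = -3. Substituting into each constraint:
  (1) 2 - 3(-4) + 4 + 2(-3) = 12 ✓
  (2) 4 < 6 ✓
  (3) z = 4, target 4 ✓ (second branch holds)
  (4) -3 < -2 ✓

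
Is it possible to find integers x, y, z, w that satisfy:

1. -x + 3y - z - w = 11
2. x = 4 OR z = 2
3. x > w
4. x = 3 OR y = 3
Yes

Take x = 3, y = 2, z = 2, w = -10. Substituting into each constraint:
  (1) (-3) + 3(2) + (-2) + 10 = 11 ✓
  (2) z = 2, target 2 ✓ (second branch holds)
  (3) 3 > -10 ✓
  (4) x = 3, target 3 ✓ (first branch holds)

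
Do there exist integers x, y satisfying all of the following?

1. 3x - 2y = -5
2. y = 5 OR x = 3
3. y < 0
No

The full constraint system is jointly infeasible over the integers. Each constraint and what it forces:

  - 3x - 2y = -5: is a linear equation tying the variables together
  - y = 5 OR x = 3: forces a choice: either y = 5 or x = 3
  - y < 0: bounds one variable relative to a constant

Split on the disjunction (y = 5 OR x = 3):
  • If y = 5: this contradicts the bound y ≤ -1.
  • If x = 3: the equation forces y = 7, which contradicts the bound y ≤ -1.
Both branches are infeasible, so the system has no integer solution.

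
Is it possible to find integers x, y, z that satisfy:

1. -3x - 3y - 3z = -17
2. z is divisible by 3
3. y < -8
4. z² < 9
No

Even the single constraint (-3x - 3y - 3z = -17) is infeasible over the integers.

  - -3x - 3y - 3z = -17: every term on the left is divisible by 3, so the LHS ≡ 0 (mod 3), but the RHS -17 is not — no integer solution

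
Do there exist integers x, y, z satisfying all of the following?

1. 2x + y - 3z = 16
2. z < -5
Yes

Take x = 0, y = -2, z = -6. Substituting into each constraint:
  (1) 2(0) + (-2) - 3(-6) = 16 ✓
  (2) -6 < -5 ✓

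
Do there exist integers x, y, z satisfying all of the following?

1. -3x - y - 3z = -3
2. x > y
Yes

Take x = 1, y = 0, z = 0. Substituting into each constraint:
  (1) -3(1) + 0 - 3(0) = -3 ✓
  (2) 1 > 0 ✓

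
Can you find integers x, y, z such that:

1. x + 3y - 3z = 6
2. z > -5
Yes

Take x = 0, y = 0, z = -2. Substituting into each constraint:
  (1) 0 + 3(0) - 3(-2) = 6 ✓
  (2) -2 > -5 ✓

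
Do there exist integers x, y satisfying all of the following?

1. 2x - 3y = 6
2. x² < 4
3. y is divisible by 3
No

The full constraint system is jointly infeasible over the integers. Each constraint and what it forces:

  - 2x - 3y = 6: is a linear equation tying the variables together
  - x² < 4: restricts x to |x| ≤ 1
  - y is divisible by 3: restricts y to multiples of 3

The bounds confine x to {-1, 0, 1}. For each value, substitute into the equation:
  • x = -1: the equation gives -3y = 8, so y would not be an integer.
  • x = 0: the equation forces y = -2, but 3 does not divide -2.
  • x = 1: the equation gives -3y = 4, so y would not be an integer.
Every case fails, so no integer solution exists.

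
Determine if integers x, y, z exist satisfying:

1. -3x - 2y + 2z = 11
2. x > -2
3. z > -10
Yes

Take x = 1, y = 0, z = 7. Substituting into each constraint:
  (1) -3(1) - 2(0) + 2(7) = 11 ✓
  (2) 1 > -2 ✓
  (3) 7 > -10 ✓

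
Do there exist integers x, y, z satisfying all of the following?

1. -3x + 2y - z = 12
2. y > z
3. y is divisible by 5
Yes

Take x = -3, y = 0, z = -3. Substituting into each constraint:
  (1) -3(-3) + 2(0) + 3 = 12 ✓
  (2) 0 > -3 ✓
  (3) 0 = 5 × 0, remainder 0 ✓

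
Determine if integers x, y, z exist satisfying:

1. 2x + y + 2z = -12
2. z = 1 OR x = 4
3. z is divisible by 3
Yes

Take x = 4, y = -26, z = 3. Substituting into each constraint:
  (1) 2(4) + (-26) + 2(3) = -12 ✓
  (2) x = 4, target 4 ✓ (second branch holds)
  (3) 3 = 3 × 1, remainder 0 ✓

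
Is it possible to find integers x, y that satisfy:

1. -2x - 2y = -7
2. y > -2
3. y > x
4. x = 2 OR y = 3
No

Even the single constraint (-2x - 2y = -7) is infeasible over the integers.

  - -2x - 2y = -7: every term on the left is divisible by 2, so the LHS ≡ 0 (mod 2), but the RHS -7 is not — no integer solution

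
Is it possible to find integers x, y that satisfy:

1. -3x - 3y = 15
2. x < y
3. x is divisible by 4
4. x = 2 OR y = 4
No

The full constraint system is jointly infeasible over the integers. Each constraint and what it forces:

  - -3x - 3y = 15: is a linear equation tying the variables together
  - x < y: bounds one variable relative to another variable
  - x is divisible by 4: restricts x to multiples of 4
  - x = 2 OR y = 4: forces a choice: either x = 2 or y = 4

Split on the disjunction (x = 2 OR y = 4):
  • If x = 2: this contradicts the divisibility constraint — 2 is not a multiple of 4.
  • If y = 4: with y = 4, writing x = 4x', every remaining term of the linear equation is divisible by 12, so the left side is ≡ 0 (mod 12); but the right side 27 ≡ 3 (mod 12). No integers can satisfy it.
Both branches are infeasible, so the system has no integer solution.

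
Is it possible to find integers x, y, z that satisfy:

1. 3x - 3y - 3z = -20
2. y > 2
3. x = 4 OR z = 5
No

Even the single constraint (3x - 3y - 3z = -20) is infeasible over the integers.

  - 3x - 3y - 3z = -20: every term on the left is divisible by 3, so the LHS ≡ 0 (mod 3), but the RHS -20 is not — no integer solution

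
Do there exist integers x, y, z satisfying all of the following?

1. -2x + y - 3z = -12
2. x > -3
Yes

Take x = 6, y = 0, z = 0. Substituting into each constraint:
  (1) -2(6) + 0 - 3(0) = -12 ✓
  (2) 6 > -3 ✓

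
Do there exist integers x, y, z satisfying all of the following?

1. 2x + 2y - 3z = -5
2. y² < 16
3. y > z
Yes

Take x = -4, y = 0, z = -1. Substituting into each constraint:
  (1) 2(-4) + 2(0) - 3(-1) = -5 ✓
  (2) y² = (0)² = 0, and 0 < 16 ✓
  (3) 0 > -1 ✓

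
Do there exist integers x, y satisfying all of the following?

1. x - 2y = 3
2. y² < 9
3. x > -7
Yes

Take x = 1, y = -1. Substituting into each constraint:
  (1) 1 - 2(-1) = 3 ✓
  (2) y² = (-1)² = 1, and 1 < 9 ✓
  (3) 1 > -7 ✓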